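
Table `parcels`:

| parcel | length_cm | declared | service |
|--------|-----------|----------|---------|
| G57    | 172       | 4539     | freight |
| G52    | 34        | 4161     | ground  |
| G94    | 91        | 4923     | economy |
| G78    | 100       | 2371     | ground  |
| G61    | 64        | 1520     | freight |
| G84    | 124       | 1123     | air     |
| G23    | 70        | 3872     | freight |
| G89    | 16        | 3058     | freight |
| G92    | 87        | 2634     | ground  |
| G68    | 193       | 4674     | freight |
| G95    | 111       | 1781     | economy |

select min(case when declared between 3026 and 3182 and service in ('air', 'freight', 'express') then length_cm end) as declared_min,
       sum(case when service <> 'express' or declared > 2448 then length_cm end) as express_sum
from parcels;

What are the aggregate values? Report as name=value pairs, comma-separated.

[declared_min: declared between 3026 and 3182 and service in ('air', 'freight', 'express')]
parcel=G57: ✗
parcel=G52: ✗
parcel=G94: ✗
parcel=G78: ✗
parcel=G61: ✗
parcel=G84: ✗
parcel=G23: ✗
parcel=G89: ✓ → 16
parcel=G92: ✗
parcel=G68: ✗
parcel=G95: ✗
declared_min = MIN(16) = 16
—
[express_sum: service <> 'express' or declared > 2448]
parcel=G57: ✓ → 172
parcel=G52: ✓ → 34
parcel=G94: ✓ → 91
parcel=G78: ✓ → 100
parcel=G61: ✓ → 64
parcel=G84: ✓ → 124
parcel=G23: ✓ → 70
parcel=G89: ✓ → 16
parcel=G92: ✓ → 87
parcel=G68: ✓ → 193
parcel=G95: ✓ → 111
express_sum = 172 + 34 + 91 + 100 + 64 + 124 + 70 + 16 + 87 + 193 + 111 = 1062

declared_min=16, express_sum=1062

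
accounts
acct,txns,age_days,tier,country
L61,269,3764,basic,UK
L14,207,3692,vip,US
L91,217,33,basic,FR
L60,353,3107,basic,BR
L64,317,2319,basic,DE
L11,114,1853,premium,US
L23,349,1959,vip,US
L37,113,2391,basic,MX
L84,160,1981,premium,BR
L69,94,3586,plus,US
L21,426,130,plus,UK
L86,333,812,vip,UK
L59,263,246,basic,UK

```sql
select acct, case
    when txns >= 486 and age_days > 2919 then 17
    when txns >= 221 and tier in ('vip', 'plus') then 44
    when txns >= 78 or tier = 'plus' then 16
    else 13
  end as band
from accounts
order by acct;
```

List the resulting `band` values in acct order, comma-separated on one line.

acct=L11: txns >= 78 or tier = 'plus' → 16
acct=L14: txns >= 78 or tier = 'plus' → 16
acct=L21: txns >= 221 and tier in ('vip', 'plus') → 44
acct=L23: txns >= 221 and tier in ('vip', 'plus') → 44
acct=L37: txns >= 78 or tier = 'plus' → 16
acct=L59: txns >= 78 or tier = 'plus' → 16
acct=L60: txns >= 78 or tier = 'plus' → 16
acct=L61: txns >= 78 or tier = 'plus' → 16
acct=L64: txns >= 78 or tier = 'plus' → 16
acct=L69: txns >= 78 or tier = 'plus' → 16
acct=L84: txns >= 78 or tier = 'plus' → 16
acct=L86: txns >= 221 and tier in ('vip', 'plus') → 44
acct=L91: txns >= 78 or tier = 'plus' → 16

16, 16, 44, 44, 16, 16, 16, 16, 16, 16, 16, 44, 16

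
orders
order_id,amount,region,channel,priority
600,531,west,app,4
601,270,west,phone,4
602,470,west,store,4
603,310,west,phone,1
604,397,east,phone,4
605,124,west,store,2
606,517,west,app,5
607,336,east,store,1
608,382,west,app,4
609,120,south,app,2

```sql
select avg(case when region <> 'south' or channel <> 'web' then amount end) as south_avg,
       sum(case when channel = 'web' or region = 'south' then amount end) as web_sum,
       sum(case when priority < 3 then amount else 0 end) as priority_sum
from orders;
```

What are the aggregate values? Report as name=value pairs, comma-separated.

[south_avg: region <> 'south' or channel <> 'web']
order_id=600: ✓ → 531
order_id=601: ✓ → 270
order_id=602: ✓ → 470
order_id=603: ✓ → 310
order_id=604: ✓ → 397
order_id=605: ✓ → 124
order_id=606: ✓ → 517
order_id=607: ✓ → 336
order_id=608: ✓ → 382
order_id=609: ✓ → 120
south_avg = (531 + 270 + 470 + 310 + 397 + 124 + 517 + 336 + 382 + 120) / 10 = 345.7
—
[web_sum: channel = 'web' or region = 'south']
order_id=600: ✗
order_id=601: ✗
order_id=602: ✗
order_id=603: ✗
order_id=604: ✗
order_id=605: ✗
order_id=606: ✗
order_id=607: ✗
order_id=608: ✗
order_id=609: ✓ → 120
web_sum = 120
—
[priority_sum: priority < 3]
order_id=600: ✗
order_id=601: ✗
order_id=602: ✗
order_id=603: ✓ → 310
order_id=604: ✗
order_id=605: ✓ → 124
order_id=606: ✗
order_id=607: ✓ → 336
order_id=608: ✗
order_id=609: ✓ → 120
priority_sum = 310 + 124 + 336 + 120 = 890

south_avg=345.7, web_sum=120, priority_sum=890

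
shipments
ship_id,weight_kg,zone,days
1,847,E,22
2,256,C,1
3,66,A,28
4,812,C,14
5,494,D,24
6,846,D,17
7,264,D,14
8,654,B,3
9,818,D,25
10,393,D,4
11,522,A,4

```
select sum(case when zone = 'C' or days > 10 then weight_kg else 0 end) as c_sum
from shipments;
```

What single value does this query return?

ship_id=1: ✓ → 847
ship_id=2: ✓ → 256
ship_id=3: ✓ → 66
ship_id=4: ✓ → 812
ship_id=5: ✓ → 494
ship_id=6: ✓ → 846
ship_id=7: ✓ → 264
ship_id=8: ✗
ship_id=9: ✓ → 818
ship_id=10: ✗
ship_id=11: ✗
c_sum = 847 + 256 + 66 + 812 + 494 + 846 + 264 + 818 = 4403

4403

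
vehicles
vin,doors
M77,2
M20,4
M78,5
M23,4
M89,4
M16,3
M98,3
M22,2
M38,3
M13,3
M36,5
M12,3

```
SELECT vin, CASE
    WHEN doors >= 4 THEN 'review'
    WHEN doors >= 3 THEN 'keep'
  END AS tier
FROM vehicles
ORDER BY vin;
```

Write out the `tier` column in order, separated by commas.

keep, keep, keep, review, NULL, review, review, keep, NULL, review, review, keep

vin=M12: doors >= 3 → keep
vin=M13: doors >= 3 → keep
vin=M16: doors >= 3 → keep
vin=M20: doors >= 4 → review
vin=M22: (no match → NULL) → NULL
vin=M23: doors >= 4 → review
vin=M36: doors >= 4 → review
vin=M38: doors >= 3 → keep
vin=M77: (no match → NULL) → NULL
vin=M78: doors >= 4 → review
vin=M89: doors >= 4 → review
vin=M98: doors >= 3 → keep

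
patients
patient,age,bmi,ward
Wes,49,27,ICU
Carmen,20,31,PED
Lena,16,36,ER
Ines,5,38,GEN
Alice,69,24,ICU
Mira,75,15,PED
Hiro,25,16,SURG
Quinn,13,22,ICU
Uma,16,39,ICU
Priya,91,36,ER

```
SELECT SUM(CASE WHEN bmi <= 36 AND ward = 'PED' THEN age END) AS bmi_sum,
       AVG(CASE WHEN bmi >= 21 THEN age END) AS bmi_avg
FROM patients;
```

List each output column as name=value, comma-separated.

bmi_sum=95, bmi_avg=34.875

[bmi_sum: bmi <= 36 AND ward = 'PED']
patient=Wes: ✗
patient=Carmen: ✓ → 20
patient=Lena: ✗
patient=Ines: ✗
patient=Alice: ✗
patient=Mira: ✓ → 75
patient=Hiro: ✗
patient=Quinn: ✗
patient=Uma: ✗
patient=Priya: ✗
bmi_sum = 20 + 75 = 95
—
[bmi_avg: bmi >= 21]
patient=Wes: ✓ → 49
patient=Carmen: ✓ → 20
patient=Lena: ✓ → 16
patient=Ines: ✓ → 5
patient=Alice: ✓ → 69
patient=Mira: ✗
patient=Hiro: ✗
patient=Quinn: ✓ → 13
patient=Uma: ✓ → 16
patient=Priya: ✓ → 91
bmi_avg = (49 + 20 + 16 + 5 + 69 + 13 + 16 + 91) / 8 = 34.875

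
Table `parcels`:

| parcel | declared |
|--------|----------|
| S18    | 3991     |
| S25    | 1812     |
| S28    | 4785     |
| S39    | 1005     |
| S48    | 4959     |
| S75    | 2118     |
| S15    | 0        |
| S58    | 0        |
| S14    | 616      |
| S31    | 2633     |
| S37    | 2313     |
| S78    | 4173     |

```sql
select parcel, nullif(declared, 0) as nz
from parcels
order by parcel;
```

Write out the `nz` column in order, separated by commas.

616, NULL, 3991, 1812, 4785, 2633, 2313, 1005, 4959, NULL, 2118, 4173

parcel=S14: declared=616 vs 0: differ → 616
parcel=S15: declared=0 vs 0: equal → NULL
parcel=S18: declared=3991 vs 0: differ → 3991
parcel=S25: declared=1812 vs 0: differ → 1812
parcel=S28: declared=4785 vs 0: differ → 4785
parcel=S31: declared=2633 vs 0: differ → 2633
parcel=S37: declared=2313 vs 0: differ → 2313
parcel=S39: declared=1005 vs 0: differ → 1005
parcel=S48: declared=4959 vs 0: differ → 4959
parcel=S58: declared=0 vs 0: equal → NULL
parcel=S75: declared=2118 vs 0: differ → 2118
parcel=S78: declared=4173 vs 0: differ → 4173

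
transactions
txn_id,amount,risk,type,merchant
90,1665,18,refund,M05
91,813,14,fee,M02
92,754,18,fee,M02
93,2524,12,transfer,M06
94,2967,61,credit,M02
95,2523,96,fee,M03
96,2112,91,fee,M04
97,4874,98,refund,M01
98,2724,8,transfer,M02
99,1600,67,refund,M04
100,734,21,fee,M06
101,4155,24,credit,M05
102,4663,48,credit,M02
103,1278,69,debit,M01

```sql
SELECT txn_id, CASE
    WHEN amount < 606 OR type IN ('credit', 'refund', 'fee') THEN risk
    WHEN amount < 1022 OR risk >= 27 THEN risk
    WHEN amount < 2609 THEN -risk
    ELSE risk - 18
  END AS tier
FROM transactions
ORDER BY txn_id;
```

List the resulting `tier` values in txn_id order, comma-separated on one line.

txn_id=90: amount < 606 OR type IN ('credit', 'refund', 'fee') → 18
txn_id=91: amount < 606 OR type IN ('credit', 'refund', 'fee') → 14
txn_id=92: amount < 606 OR type IN ('credit', 'refund', 'fee') → 18
txn_id=93: amount < 2609 → -12
txn_id=94: amount < 606 OR type IN ('credit', 'refund', 'fee') → 61
txn_id=95: amount < 606 OR type IN ('credit', 'refund', 'fee') → 96
txn_id=96: amount < 606 OR type IN ('credit', 'refund', 'fee') → 91
txn_id=97: amount < 606 OR type IN ('credit', 'refund', 'fee') → 98
txn_id=98: ELSE → -10
txn_id=99: amount < 606 OR type IN ('credit', 'refund', 'fee') → 67
txn_id=100: amount < 606 OR type IN ('credit', 'refund', 'fee') → 21
txn_id=101: amount < 606 OR type IN ('credit', 'refund', 'fee') → 24
txn_id=102: amount < 606 OR type IN ('credit', 'refund', 'fee') → 48
txn_id=103: amount < 1022 OR risk >= 27 → 69

18, 14, 18, -12, 61, 96, 91, 98, -10, 67, 21, 24, 48, 69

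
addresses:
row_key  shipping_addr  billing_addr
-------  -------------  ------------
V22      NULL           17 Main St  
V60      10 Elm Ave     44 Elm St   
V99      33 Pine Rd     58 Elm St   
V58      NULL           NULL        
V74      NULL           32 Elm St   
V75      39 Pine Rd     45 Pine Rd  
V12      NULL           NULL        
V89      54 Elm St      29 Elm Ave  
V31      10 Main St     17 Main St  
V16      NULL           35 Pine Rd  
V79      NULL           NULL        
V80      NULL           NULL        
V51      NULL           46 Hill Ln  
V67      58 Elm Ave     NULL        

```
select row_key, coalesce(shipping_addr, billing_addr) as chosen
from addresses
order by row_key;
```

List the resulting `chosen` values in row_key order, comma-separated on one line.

row_key=V12: shipping_addr=NULL, billing_addr=NULL (all NULL) → NULL
row_key=V16: shipping_addr=NULL, billing_addr=35 Pine Rd → 35 Pine Rd
row_key=V22: shipping_addr=NULL, billing_addr=17 Main St → 17 Main St
row_key=V31: shipping_addr=10 Main St → 10 Main St
row_key=V51: shipping_addr=NULL, billing_addr=46 Hill Ln → 46 Hill Ln
row_key=V58: shipping_addr=NULL, billing_addr=NULL (all NULL) → NULL
row_key=V60: shipping_addr=10 Elm Ave → 10 Elm Ave
row_key=V67: shipping_addr=58 Elm Ave → 58 Elm Ave
row_key=V74: shipping_addr=NULL, billing_addr=32 Elm St → 32 Elm St
row_key=V75: shipping_addr=39 Pine Rd → 39 Pine Rd
row_key=V79: shipping_addr=NULL, billing_addr=NULL (all NULL) → NULL
row_key=V80: shipping_addr=NULL, billing_addr=NULL (all NULL) → NULL
row_key=V89: shipping_addr=54 Elm St → 54 Elm St
row_key=V99: shipping_addr=33 Pine Rd → 33 Pine Rd

NULL, 35 Pine Rd, 17 Main St, 10 Main St, 46 Hill Ln, NULL, 10 Elm Ave, 58 Elm Ave, 32 Elm St, 39 Pine Rd, NULL, NULL, 54 Elm St, 33 Pine Rd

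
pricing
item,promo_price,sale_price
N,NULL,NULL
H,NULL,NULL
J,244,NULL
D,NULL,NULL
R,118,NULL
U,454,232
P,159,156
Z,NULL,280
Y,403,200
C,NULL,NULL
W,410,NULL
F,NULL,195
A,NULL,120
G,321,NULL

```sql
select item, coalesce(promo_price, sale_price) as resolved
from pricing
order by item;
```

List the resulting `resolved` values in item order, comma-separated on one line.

item=A: promo_price=NULL, sale_price=120 → 120
item=C: promo_price=NULL, sale_price=NULL (all NULL) → NULL
item=D: promo_price=NULL, sale_price=NULL (all NULL) → NULL
item=F: promo_price=NULL, sale_price=195 → 195
item=G: promo_price=321 → 321
item=H: promo_price=NULL, sale_price=NULL (all NULL) → NULL
item=J: promo_price=244 → 244
item=N: promo_price=NULL, sale_price=NULL (all NULL) → NULL
item=P: promo_price=159 → 159
item=R: promo_price=118 → 118
item=U: promo_price=454 → 454
item=W: promo_price=410 → 410
item=Y: promo_price=403 → 403
item=Z: promo_price=NULL, sale_price=280 → 280

120, NULL, NULL, 195, 321, NULL, 244, NULL, 159, 118, 454, 410, 403, 280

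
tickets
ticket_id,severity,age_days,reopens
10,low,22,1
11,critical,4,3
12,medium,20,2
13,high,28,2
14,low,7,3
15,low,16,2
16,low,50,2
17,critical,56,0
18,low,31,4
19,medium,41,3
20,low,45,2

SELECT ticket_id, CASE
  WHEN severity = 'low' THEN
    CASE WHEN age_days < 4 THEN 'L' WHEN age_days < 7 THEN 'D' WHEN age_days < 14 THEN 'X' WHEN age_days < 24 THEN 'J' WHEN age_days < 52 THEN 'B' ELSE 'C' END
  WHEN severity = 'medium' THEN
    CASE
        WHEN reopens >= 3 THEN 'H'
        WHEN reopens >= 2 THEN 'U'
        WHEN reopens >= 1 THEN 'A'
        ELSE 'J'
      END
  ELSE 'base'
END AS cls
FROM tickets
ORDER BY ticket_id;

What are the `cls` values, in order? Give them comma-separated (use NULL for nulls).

J, base, U, base, X, J, B, base, B, H, B

ticket_id=10: severity='low' → inner[age_days < 24] → J
ticket_id=11: severity='critical' → outer ELSE → base
ticket_id=12: severity='medium' → inner[reopens >= 2] → U
ticket_id=13: severity='high' → outer ELSE → base
ticket_id=14: severity='low' → inner[age_days < 14] → X
ticket_id=15: severity='low' → inner[age_days < 24] → J
ticket_id=16: severity='low' → inner[age_days < 52] → B
ticket_id=17: severity='critical' → outer ELSE → base
ticket_id=18: severity='low' → inner[age_days < 52] → B
ticket_id=19: severity='medium' → inner[reopens >= 3] → H
ticket_id=20: severity='low' → inner[age_days < 52] → B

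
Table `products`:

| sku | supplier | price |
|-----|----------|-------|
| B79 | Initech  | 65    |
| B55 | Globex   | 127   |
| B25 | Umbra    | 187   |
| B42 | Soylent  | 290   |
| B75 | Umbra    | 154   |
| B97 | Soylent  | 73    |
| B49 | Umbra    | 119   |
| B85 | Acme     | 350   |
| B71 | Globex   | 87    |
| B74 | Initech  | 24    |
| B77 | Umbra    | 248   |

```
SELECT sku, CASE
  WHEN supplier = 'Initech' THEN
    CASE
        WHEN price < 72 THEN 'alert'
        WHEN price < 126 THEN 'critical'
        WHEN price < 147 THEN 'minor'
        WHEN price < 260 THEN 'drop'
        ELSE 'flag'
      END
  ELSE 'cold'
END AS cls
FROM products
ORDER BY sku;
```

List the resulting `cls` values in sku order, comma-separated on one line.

sku=B25: supplier='Umbra' → outer ELSE → cold
sku=B42: supplier='Soylent' → outer ELSE → cold
sku=B49: supplier='Umbra' → outer ELSE → cold
sku=B55: supplier='Globex' → outer ELSE → cold
sku=B71: supplier='Globex' → outer ELSE → cold
sku=B74: supplier='Initech' → inner[price < 72] → alert
sku=B75: supplier='Umbra' → outer ELSE → cold
sku=B77: supplier='Umbra' → outer ELSE → cold
sku=B79: supplier='Initech' → inner[price < 72] → alert
sku=B85: supplier='Acme' → outer ELSE → cold
sku=B97: supplier='Soylent' → outer ELSE → cold

cold, cold, cold, cold, cold, alert, cold, cold, alert, cold, cold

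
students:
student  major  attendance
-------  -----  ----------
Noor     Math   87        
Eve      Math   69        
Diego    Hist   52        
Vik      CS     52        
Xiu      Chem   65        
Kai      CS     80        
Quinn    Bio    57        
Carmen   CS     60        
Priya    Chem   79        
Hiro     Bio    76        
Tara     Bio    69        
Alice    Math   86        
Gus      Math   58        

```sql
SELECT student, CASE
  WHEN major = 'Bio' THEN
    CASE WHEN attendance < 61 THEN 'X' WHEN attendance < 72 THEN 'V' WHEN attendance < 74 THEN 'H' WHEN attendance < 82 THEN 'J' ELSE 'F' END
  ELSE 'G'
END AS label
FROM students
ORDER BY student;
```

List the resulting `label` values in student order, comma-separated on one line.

G, G, G, G, G, J, G, G, G, X, V, G, G

student=Alice: major='Math' → outer ELSE → G
student=Carmen: major='CS' → outer ELSE → G
student=Diego: major='Hist' → outer ELSE → G
student=Eve: major='Math' → outer ELSE → G
student=Gus: major='Math' → outer ELSE → G
student=Hiro: major='Bio' → inner[attendance < 82] → J
student=Kai: major='CS' → outer ELSE → G
student=Noor: major='Math' → outer ELSE → G
student=Priya: major='Chem' → outer ELSE → G
student=Quinn: major='Bio' → inner[attendance < 61] → X
student=Tara: major='Bio' → inner[attendance < 72] → V
student=Vik: major='CS' → outer ELSE → G
student=Xiu: major='Chem' → outer ELSE → G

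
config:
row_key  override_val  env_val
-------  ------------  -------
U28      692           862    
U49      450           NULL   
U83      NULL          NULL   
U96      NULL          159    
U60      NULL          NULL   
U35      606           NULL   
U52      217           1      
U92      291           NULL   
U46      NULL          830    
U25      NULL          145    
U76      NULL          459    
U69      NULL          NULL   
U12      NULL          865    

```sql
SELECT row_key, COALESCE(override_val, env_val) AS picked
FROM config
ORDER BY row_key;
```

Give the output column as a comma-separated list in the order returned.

row_key=U12: override_val=NULL, env_val=865 → 865
row_key=U25: override_val=NULL, env_val=145 → 145
row_key=U28: override_val=692 → 692
row_key=U35: override_val=606 → 606
row_key=U46: override_val=NULL, env_val=830 → 830
row_key=U49: override_val=450 → 450
row_key=U52: override_val=217 → 217
row_key=U60: override_val=NULL, env_val=NULL (all NULL) → NULL
row_key=U69: override_val=NULL, env_val=NULL (all NULL) → NULL
row_key=U76: override_val=NULL, env_val=459 → 459
row_key=U83: override_val=NULL, env_val=NULL (all NULL) → NULL
row_key=U92: override_val=291 → 291
row_key=U96: override_val=NULL, env_val=159 → 159

865, 145, 692, 606, 830, 450, 217, NULL, NULL, 459, NULL, 291, 159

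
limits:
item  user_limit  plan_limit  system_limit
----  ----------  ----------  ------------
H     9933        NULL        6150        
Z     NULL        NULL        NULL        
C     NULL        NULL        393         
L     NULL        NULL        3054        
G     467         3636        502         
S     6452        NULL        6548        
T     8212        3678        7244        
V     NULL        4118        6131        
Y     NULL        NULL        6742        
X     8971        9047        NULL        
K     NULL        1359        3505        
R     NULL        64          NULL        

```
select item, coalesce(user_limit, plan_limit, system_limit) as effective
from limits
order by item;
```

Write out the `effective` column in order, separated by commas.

393, 467, 9933, 1359, 3054, 64, 6452, 8212, 4118, 8971, 6742, NULL

item=C: user_limit=NULL, plan_limit=NULL, system_limit=393 → 393
item=G: user_limit=467 → 467
item=H: user_limit=9933 → 9933
item=K: user_limit=NULL, plan_limit=1359 → 1359
item=L: user_limit=NULL, plan_limit=NULL, system_limit=3054 → 3054
item=R: user_limit=NULL, plan_limit=64 → 64
item=S: user_limit=6452 → 6452
item=T: user_limit=8212 → 8212
item=V: user_limit=NULL, plan_limit=4118 → 4118
item=X: user_limit=8971 → 8971
item=Y: user_limit=NULL, plan_limit=NULL, system_limit=6742 → 6742
item=Z: user_limit=NULL, plan_limit=NULL, system_limit=NULL (all NULL) → NULL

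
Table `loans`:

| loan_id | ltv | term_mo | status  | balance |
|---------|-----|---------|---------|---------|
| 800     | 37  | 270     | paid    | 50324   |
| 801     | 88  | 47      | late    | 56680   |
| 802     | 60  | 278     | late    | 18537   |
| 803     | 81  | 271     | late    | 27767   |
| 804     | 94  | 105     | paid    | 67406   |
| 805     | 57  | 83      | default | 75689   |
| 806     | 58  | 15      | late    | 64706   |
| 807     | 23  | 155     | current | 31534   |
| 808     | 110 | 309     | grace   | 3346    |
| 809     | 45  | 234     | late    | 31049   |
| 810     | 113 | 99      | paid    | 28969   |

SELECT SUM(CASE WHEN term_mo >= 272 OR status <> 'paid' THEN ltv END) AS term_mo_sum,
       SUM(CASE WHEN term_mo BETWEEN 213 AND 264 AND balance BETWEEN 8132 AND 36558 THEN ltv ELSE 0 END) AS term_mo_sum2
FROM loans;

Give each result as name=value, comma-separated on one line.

[term_mo_sum: term_mo >= 272 OR status <> 'paid']
loan_id=800: ✗
loan_id=801: ✓ → 88
loan_id=802: ✓ → 60
loan_id=803: ✓ → 81
loan_id=804: ✗
loan_id=805: ✓ → 57
loan_id=806: ✓ → 58
loan_id=807: ✓ → 23
loan_id=808: ✓ → 110
loan_id=809: ✓ → 45
loan_id=810: ✗
term_mo_sum = 88 + 60 + 81 + 57 + 58 + 23 + 110 + 45 = 522
—
[term_mo_sum2: term_mo BETWEEN 213 AND 264 AND balance BETWEEN 8132 AND 36558]
loan_id=800: ✗
loan_id=801: ✗
loan_id=802: ✗
loan_id=803: ✗
loan_id=804: ✗
loan_id=805: ✗
loan_id=806: ✗
loan_id=807: ✗
loan_id=808: ✗
loan_id=809: ✓ → 45
loan_id=810: ✗
term_mo_sum2 = 45

term_mo_sum=522, term_mo_sum2=45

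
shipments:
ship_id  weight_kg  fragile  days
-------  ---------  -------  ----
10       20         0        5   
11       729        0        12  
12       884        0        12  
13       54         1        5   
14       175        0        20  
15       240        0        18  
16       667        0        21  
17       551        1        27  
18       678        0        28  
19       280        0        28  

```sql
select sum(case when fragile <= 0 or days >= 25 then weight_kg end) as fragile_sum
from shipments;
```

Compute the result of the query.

4224

ship_id=10: ✓ → 20
ship_id=11: ✓ → 729
ship_id=12: ✓ → 884
ship_id=13: ✗
ship_id=14: ✓ → 175
ship_id=15: ✓ → 240
ship_id=16: ✓ → 667
ship_id=17: ✓ → 551
ship_id=18: ✓ → 678
ship_id=19: ✓ → 280
fragile_sum = 20 + 729 + 884 + 175 + 240 + 667 + 551 + 678 + 280 = 4224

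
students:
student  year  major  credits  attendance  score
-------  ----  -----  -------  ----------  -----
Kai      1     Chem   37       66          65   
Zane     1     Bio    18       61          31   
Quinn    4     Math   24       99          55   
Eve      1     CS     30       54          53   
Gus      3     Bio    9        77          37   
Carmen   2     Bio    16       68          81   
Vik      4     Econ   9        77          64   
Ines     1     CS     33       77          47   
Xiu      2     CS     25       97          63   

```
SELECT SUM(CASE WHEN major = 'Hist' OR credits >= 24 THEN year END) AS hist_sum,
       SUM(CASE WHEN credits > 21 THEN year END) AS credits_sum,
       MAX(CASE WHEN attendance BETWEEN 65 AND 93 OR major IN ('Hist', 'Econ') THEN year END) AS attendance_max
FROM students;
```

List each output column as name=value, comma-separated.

hist_sum=9, credits_sum=9, attendance_max=4

[hist_sum: major = 'Hist' OR credits >= 24]
student=Kai: ✓ → 1
student=Zane: ✗
student=Quinn: ✓ → 4
student=Eve: ✓ → 1
student=Gus: ✗
student=Carmen: ✗
student=Vik: ✗
student=Ines: ✓ → 1
student=Xiu: ✓ → 2
hist_sum = 1 + 4 + 1 + 1 + 2 = 9
—
[credits_sum: credits > 21]
student=Kai: ✓ → 1
student=Zane: ✗
student=Quinn: ✓ → 4
student=Eve: ✓ → 1
student=Gus: ✗
student=Carmen: ✗
student=Vik: ✗
student=Ines: ✓ → 1
student=Xiu: ✓ → 2
credits_sum = 1 + 4 + 1 + 1 + 2 = 9
—
[attendance_max: attendance BETWEEN 65 AND 93 OR major IN ('Hist', 'Econ')]
student=Kai: ✓ → 1
student=Zane: ✗
student=Quinn: ✗
student=Eve: ✗
student=Gus: ✓ → 3
student=Carmen: ✓ → 2
student=Vik: ✓ → 4
student=Ines: ✓ → 1
student=Xiu: ✗
attendance_max = MAX(1, 3, 2, 4, 1) = 4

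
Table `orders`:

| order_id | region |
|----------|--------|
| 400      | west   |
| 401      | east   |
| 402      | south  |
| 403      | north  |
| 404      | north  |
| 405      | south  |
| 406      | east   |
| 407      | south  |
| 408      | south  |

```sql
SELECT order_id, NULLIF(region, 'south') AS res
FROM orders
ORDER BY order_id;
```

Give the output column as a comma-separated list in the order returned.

west, east, NULL, north, north, NULL, east, NULL, NULL

order_id=400: region=west vs south: differ → west
order_id=401: region=east vs south: differ → east
order_id=402: region=south vs south: equal → NULL
order_id=403: region=north vs south: differ → north
order_id=404: region=north vs south: differ → north
order_id=405: region=south vs south: equal → NULL
order_id=406: region=east vs south: differ → east
order_id=407: region=south vs south: equal → NULL
order_id=408: region=south vs south: equal → NULL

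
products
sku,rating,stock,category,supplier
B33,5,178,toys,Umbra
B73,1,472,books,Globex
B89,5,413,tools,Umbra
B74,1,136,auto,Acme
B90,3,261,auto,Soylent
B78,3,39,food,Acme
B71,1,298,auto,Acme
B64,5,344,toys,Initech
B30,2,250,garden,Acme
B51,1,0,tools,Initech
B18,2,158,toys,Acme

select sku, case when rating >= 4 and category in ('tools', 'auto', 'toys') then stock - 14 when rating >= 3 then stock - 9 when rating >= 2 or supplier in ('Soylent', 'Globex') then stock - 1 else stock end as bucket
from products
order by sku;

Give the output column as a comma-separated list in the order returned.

sku=B18: rating >= 2 or supplier in ('Soylent', 'Globex') → 157
sku=B30: rating >= 2 or supplier in ('Soylent', 'Globex') → 249
sku=B33: rating >= 4 and category in ('tools', 'auto', 'toys') → 164
sku=B51: ELSE → 0
sku=B64: rating >= 4 and category in ('tools', 'auto', 'toys') → 330
sku=B71: ELSE → 298
sku=B73: rating >= 2 or supplier in ('Soylent', 'Globex') → 471
sku=B74: ELSE → 136
sku=B78: rating >= 3 → 30
sku=B89: rating >= 4 and category in ('tools', 'auto', 'toys') → 399
sku=B90: rating >= 3 → 252

157, 249, 164, 0, 330, 298, 471, 136, 30, 399, 252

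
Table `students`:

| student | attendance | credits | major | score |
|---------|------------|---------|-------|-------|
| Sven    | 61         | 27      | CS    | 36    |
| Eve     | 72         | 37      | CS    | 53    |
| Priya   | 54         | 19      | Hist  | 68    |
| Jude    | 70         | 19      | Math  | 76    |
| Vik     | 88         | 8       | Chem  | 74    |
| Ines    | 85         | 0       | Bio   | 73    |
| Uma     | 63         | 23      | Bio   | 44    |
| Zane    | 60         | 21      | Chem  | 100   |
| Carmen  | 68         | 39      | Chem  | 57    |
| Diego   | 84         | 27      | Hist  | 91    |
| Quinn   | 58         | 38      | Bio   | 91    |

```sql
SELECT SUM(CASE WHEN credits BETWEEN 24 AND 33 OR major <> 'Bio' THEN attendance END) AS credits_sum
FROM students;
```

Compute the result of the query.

student=Sven: ✓ → 61
student=Eve: ✓ → 72
student=Priya: ✓ → 54
student=Jude: ✓ → 70
student=Vik: ✓ → 88
student=Ines: ✗
student=Uma: ✗
student=Zane: ✓ → 60
student=Carmen: ✓ → 68
student=Diego: ✓ → 84
student=Quinn: ✗
credits_sum = 61 + 72 + 54 + 70 + 88 + 60 + 68 + 84 = 557

557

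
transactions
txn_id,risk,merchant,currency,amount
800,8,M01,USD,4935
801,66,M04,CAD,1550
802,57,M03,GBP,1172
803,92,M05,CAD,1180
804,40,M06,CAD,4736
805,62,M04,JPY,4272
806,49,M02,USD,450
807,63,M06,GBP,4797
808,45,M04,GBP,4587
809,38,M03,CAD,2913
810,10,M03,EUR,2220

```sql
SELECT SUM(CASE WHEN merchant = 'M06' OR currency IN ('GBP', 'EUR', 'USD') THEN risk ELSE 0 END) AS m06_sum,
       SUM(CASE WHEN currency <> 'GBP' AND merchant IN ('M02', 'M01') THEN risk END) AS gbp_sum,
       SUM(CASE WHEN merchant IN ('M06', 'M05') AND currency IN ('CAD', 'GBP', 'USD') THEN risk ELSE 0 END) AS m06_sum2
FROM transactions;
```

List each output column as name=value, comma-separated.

[m06_sum: merchant = 'M06' OR currency IN ('GBP', 'EUR', 'USD')]
txn_id=800: ✓ → 8
txn_id=801: ✗
txn_id=802: ✓ → 57
txn_id=803: ✗
txn_id=804: ✓ → 40
txn_id=805: ✗
txn_id=806: ✓ → 49
txn_id=807: ✓ → 63
txn_id=808: ✓ → 45
txn_id=809: ✗
txn_id=810: ✓ → 10
m06_sum = 8 + 57 + 40 + 49 + 63 + 45 + 10 = 272
—
[gbp_sum: currency <> 'GBP' AND merchant IN ('M02', 'M01')]
txn_id=800: ✓ → 8
txn_id=801: ✗
txn_id=802: ✗
txn_id=803: ✗
txn_id=804: ✗
txn_id=805: ✗
txn_id=806: ✓ → 49
txn_id=807: ✗
txn_id=808: ✗
txn_id=809: ✗
txn_id=810: ✗
gbp_sum = 8 + 49 = 57
—
[m06_sum2: merchant IN ('M06', 'M05') AND currency IN ('CAD', 'GBP', 'USD')]
txn_id=800: ✗
txn_id=801: ✗
txn_id=802: ✗
txn_id=803: ✓ → 92
txn_id=804: ✓ → 40
txn_id=805: ✗
txn_id=806: ✗
txn_id=807: ✓ → 63
txn_id=808: ✗
txn_id=809: ✗
txn_id=810: ✗
m06_sum2 = 92 + 40 + 63 = 195

m06_sum=272, gbp_sum=57, m06_sum2=195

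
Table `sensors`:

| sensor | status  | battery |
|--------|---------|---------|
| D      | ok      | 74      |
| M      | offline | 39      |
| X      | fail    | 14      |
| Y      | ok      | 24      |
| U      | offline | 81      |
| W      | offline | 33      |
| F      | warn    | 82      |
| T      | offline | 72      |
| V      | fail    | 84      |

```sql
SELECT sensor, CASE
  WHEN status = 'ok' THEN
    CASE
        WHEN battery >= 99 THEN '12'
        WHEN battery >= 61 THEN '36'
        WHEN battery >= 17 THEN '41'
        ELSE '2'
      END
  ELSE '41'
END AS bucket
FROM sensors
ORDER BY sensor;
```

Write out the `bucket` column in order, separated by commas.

36, 41, 41, 41, 41, 41, 41, 41, 41

sensor=D: status='ok' → inner[battery >= 61] → 36
sensor=F: status='warn' → outer ELSE → 41
sensor=M: status='offline' → outer ELSE → 41
sensor=T: status='offline' → outer ELSE → 41
sensor=U: status='offline' → outer ELSE → 41
sensor=V: status='fail' → outer ELSE → 41
sensor=W: status='offline' → outer ELSE → 41
sensor=X: status='fail' → outer ELSE → 41
sensor=Y: status='ok' → inner[battery >= 17] → 41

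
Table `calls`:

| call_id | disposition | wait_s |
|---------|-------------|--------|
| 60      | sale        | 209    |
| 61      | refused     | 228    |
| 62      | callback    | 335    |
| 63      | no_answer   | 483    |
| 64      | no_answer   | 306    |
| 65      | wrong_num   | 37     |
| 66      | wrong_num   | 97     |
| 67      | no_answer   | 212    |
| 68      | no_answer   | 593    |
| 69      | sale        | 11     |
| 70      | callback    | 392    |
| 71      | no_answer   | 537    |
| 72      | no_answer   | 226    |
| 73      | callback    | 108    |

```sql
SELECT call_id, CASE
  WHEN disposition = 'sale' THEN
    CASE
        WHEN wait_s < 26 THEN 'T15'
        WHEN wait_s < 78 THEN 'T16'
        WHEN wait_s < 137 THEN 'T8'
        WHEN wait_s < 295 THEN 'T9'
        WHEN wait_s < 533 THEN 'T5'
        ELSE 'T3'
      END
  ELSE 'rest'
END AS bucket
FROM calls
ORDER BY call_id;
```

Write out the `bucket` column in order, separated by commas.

T9, rest, rest, rest, rest, rest, rest, rest, rest, T15, rest, rest, rest, rest

call_id=60: disposition='sale' → inner[wait_s < 295] → T9
call_id=61: disposition='refused' → outer ELSE → rest
call_id=62: disposition='callback' → outer ELSE → rest
call_id=63: disposition='no_answer' → outer ELSE → rest
call_id=64: disposition='no_answer' → outer ELSE → rest
call_id=65: disposition='wrong_num' → outer ELSE → rest
call_id=66: disposition='wrong_num' → outer ELSE → rest
call_id=67: disposition='no_answer' → outer ELSE → rest
call_id=68: disposition='no_answer' → outer ELSE → rest
call_id=69: disposition='sale' → inner[wait_s < 26] → T15
call_id=70: disposition='callback' → outer ELSE → rest
call_id=71: disposition='no_answer' → outer ELSE → rest
call_id=72: disposition='no_answer' → outer ELSE → rest
call_id=73: disposition='callback' → outer ELSE → rest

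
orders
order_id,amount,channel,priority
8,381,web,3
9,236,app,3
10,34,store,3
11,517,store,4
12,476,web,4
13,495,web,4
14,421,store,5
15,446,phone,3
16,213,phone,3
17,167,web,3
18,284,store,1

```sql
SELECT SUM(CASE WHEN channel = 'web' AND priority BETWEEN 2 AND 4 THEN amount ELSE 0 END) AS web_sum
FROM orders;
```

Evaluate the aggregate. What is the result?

order_id=8: ✓ → 381
order_id=9: ✗
order_id=10: ✗
order_id=11: ✗
order_id=12: ✓ → 476
order_id=13: ✓ → 495
order_id=14: ✗
order_id=15: ✗
order_id=16: ✗
order_id=17: ✓ → 167
order_id=18: ✗
web_sum = 381 + 476 + 495 + 167 = 1519

1519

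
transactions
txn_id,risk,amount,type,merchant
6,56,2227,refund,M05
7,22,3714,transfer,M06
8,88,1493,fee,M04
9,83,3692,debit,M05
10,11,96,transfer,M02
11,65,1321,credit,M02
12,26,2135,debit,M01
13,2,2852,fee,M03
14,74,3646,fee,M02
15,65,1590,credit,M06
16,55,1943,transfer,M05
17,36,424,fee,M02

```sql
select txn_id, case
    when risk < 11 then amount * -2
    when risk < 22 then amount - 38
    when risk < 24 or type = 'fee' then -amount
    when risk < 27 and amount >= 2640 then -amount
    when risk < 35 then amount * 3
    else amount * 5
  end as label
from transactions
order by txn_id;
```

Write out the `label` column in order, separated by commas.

txn_id=6: ELSE → 11135
txn_id=7: risk < 24 or type = 'fee' → -3714
txn_id=8: risk < 24 or type = 'fee' → -1493
txn_id=9: ELSE → 18460
txn_id=10: risk < 22 → 58
txn_id=11: ELSE → 6605
txn_id=12: risk < 35 → 6405
txn_id=13: risk < 11 → -5704
txn_id=14: risk < 24 or type = 'fee' → -3646
txn_id=15: ELSE → 7950
txn_id=16: ELSE → 9715
txn_id=17: risk < 24 or type = 'fee' → -424

11135, -3714, -1493, 18460, 58, 6605, 6405, -5704, -3646, 7950, 9715, -424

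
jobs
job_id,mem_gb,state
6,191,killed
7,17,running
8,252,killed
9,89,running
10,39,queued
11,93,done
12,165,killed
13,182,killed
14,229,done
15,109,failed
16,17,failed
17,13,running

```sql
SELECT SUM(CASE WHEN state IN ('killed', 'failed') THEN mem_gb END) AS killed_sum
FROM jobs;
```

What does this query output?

916

job_id=6: ✓ → 191
job_id=7: ✗
job_id=8: ✓ → 252
job_id=9: ✗
job_id=10: ✗
job_id=11: ✗
job_id=12: ✓ → 165
job_id=13: ✓ → 182
job_id=14: ✗
job_id=15: ✓ → 109
job_id=16: ✓ → 17
job_id=17: ✗
killed_sum = 191 + 252 + 165 + 182 + 109 + 17 = 916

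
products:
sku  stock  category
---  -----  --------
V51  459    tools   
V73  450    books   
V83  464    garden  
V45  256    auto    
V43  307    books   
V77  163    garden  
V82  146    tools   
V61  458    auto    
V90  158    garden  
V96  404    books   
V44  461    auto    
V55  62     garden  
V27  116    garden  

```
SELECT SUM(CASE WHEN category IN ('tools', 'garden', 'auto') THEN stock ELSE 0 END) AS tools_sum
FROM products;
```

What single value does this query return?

sku=V51: ✓ → 459
sku=V73: ✗
sku=V83: ✓ → 464
sku=V45: ✓ → 256
sku=V43: ✗
sku=V77: ✓ → 163
sku=V82: ✓ → 146
sku=V61: ✓ → 458
sku=V90: ✓ → 158
sku=V96: ✗
sku=V44: ✓ → 461
sku=V55: ✓ → 62
sku=V27: ✓ → 116
tools_sum = 459 + 464 + 256 + 163 + 146 + 458 + 158 + 461 + 62 + 116 = 2743

2743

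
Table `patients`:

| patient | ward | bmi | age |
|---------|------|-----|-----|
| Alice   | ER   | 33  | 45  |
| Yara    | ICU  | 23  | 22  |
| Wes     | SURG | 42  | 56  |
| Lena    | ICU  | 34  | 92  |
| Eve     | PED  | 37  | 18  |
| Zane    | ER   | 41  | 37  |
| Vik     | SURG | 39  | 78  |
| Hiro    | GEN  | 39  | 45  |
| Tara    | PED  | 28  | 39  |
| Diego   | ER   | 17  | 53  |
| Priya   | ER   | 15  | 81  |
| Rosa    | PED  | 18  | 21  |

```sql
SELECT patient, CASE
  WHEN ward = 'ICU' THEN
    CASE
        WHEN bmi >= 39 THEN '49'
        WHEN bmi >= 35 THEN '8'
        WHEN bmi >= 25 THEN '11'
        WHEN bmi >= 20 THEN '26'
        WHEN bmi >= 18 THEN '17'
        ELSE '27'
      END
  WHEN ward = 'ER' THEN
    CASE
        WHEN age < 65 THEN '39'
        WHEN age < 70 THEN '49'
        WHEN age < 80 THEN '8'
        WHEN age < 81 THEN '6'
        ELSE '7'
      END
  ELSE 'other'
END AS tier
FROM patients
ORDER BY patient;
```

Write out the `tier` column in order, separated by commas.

patient=Alice: ward='ER' → inner[age < 65] → 39
patient=Diego: ward='ER' → inner[age < 65] → 39
patient=Eve: ward='PED' → outer ELSE → other
patient=Hiro: ward='GEN' → outer ELSE → other
patient=Lena: ward='ICU' → inner[bmi >= 25] → 11
patient=Priya: ward='ER' → inner[ELSE] → 7
patient=Rosa: ward='PED' → outer ELSE → other
patient=Tara: ward='PED' → outer ELSE → other
patient=Vik: ward='SURG' → outer ELSE → other
patient=Wes: ward='SURG' → outer ELSE → other
patient=Yara: ward='ICU' → inner[bmi >= 20] → 26
patient=Zane: ward='ER' → inner[age < 65] → 39

39, 39, other, other, 11, 7, other, other, other, other, 26, 39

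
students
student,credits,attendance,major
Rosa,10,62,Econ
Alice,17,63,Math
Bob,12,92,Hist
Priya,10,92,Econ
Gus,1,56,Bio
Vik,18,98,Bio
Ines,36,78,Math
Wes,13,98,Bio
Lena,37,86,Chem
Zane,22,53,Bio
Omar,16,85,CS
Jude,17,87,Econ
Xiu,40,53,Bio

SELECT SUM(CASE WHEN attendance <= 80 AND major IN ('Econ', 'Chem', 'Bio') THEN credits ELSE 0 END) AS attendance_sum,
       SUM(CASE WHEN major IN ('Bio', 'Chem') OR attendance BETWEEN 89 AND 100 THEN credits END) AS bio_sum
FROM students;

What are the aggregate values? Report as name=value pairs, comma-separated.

attendance_sum=73, bio_sum=153

[attendance_sum: attendance <= 80 AND major IN ('Econ', 'Chem', 'Bio')]
student=Rosa: ✓ → 10
student=Alice: ✗
student=Bob: ✗
student=Priya: ✗
student=Gus: ✓ → 1
student=Vik: ✗
student=Ines: ✗
student=Wes: ✗
student=Lena: ✗
student=Zane: ✓ → 22
student=Omar: ✗
student=Jude: ✗
student=Xiu: ✓ → 40
attendance_sum = 10 + 1 + 22 + 40 = 73
—
[bio_sum: major IN ('Bio', 'Chem') OR attendance BETWEEN 89 AND 100]
student=Rosa: ✗
student=Alice: ✗
student=Bob: ✓ → 12
student=Priya: ✓ → 10
student=Gus: ✓ → 1
student=Vik: ✓ → 18
student=Ines: ✗
student=Wes: ✓ → 13
student=Lena: ✓ → 37
student=Zane: ✓ → 22
student=Omar: ✗
student=Jude: ✗
student=Xiu: ✓ → 40
bio_sum = 12 + 10 + 1 + 18 + 13 + 37 + 22 + 40 = 153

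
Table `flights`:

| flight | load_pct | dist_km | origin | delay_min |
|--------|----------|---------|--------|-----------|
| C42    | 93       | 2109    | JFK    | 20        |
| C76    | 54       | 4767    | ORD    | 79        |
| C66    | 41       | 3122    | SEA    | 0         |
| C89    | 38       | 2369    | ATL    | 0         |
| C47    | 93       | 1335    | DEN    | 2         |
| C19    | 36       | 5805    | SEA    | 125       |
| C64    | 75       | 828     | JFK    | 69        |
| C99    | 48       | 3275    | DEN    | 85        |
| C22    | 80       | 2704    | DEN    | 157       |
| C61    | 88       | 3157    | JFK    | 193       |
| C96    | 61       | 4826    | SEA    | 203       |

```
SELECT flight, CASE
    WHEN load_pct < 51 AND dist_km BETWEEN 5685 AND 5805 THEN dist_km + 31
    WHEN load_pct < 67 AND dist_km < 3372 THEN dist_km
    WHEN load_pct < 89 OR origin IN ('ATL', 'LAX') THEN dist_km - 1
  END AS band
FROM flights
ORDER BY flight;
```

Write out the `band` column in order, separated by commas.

flight=C19: load_pct < 51 AND dist_km BETWEEN 5685 AND 5805 → 5836
flight=C22: load_pct < 89 OR origin IN ('ATL', 'LAX') → 2703
flight=C42: (no match → NULL) → NULL
flight=C47: (no match → NULL) → NULL
flight=C61: load_pct < 89 OR origin IN ('ATL', 'LAX') → 3156
flight=C64: load_pct < 89 OR origin IN ('ATL', 'LAX') → 827
flight=C66: load_pct < 67 AND dist_km < 3372 → 3122
flight=C76: load_pct < 89 OR origin IN ('ATL', 'LAX') → 4766
flight=C89: load_pct < 67 AND dist_km < 3372 → 2369
flight=C96: load_pct < 89 OR origin IN ('ATL', 'LAX') → 4825
flight=C99: load_pct < 67 AND dist_km < 3372 → 3275

5836, 2703, NULL, NULL, 3156, 827, 3122, 4766, 2369, 4825, 3275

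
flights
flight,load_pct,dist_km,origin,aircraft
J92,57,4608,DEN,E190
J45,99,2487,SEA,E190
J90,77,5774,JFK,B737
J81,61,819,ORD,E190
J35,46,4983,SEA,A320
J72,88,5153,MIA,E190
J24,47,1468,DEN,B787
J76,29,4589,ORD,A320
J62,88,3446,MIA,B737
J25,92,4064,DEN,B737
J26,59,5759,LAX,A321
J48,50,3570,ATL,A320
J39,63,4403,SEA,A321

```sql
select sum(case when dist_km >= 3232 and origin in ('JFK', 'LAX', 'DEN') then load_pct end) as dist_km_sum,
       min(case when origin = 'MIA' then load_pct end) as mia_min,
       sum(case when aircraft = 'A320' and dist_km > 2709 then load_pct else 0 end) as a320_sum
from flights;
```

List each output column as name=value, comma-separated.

[dist_km_sum: dist_km >= 3232 and origin in ('JFK', 'LAX', 'DEN')]
flight=J92: ✓ → 57
flight=J45: ✗
flight=J90: ✓ → 77
flight=J81: ✗
flight=J35: ✗
flight=J72: ✗
flight=J24: ✗
flight=J76: ✗
flight=J62: ✗
flight=J25: ✓ → 92
flight=J26: ✓ → 59
flight=J48: ✗
flight=J39: ✗
dist_km_sum = 57 + 77 + 92 + 59 = 285
—
[mia_min: origin = 'MIA']
flight=J92: ✗
flight=J45: ✗
flight=J90: ✗
flight=J81: ✗
flight=J35: ✗
flight=J72: ✓ → 88
flight=J24: ✗
flight=J76: ✗
flight=J62: ✓ → 88
flight=J25: ✗
flight=J26: ✗
flight=J48: ✗
flight=J39: ✗
mia_min = MIN(88, 88) = 88
—
[a320_sum: aircraft = 'A320' and dist_km > 2709]
flight=J92: ✗
flight=J45: ✗
flight=J90: ✗
flight=J81: ✗
flight=J35: ✓ → 46
flight=J72: ✗
flight=J24: ✗
flight=J76: ✓ → 29
flight=J62: ✗
flight=J25: ✗
flight=J26: ✗
flight=J48: ✓ → 50
flight=J39: ✗
a320_sum = 46 + 29 + 50 = 125

dist_km_sum=285, mia_min=88, a320_sum=125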